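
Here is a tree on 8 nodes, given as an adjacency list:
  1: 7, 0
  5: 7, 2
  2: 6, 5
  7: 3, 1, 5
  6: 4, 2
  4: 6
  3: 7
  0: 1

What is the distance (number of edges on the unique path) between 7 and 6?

3

The path is 7 – 5 – 2 – 6, which has 3 edges.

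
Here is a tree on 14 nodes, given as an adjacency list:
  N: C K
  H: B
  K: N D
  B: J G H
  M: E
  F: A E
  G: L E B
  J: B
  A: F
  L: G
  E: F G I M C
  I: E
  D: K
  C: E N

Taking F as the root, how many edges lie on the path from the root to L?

F – E – G – L — 3 edges.

3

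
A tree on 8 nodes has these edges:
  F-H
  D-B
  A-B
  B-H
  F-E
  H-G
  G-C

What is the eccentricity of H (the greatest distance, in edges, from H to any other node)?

2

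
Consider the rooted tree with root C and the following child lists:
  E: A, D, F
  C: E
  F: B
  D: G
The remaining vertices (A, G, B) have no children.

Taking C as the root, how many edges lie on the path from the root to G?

3

C–E–D–G — 3 edges.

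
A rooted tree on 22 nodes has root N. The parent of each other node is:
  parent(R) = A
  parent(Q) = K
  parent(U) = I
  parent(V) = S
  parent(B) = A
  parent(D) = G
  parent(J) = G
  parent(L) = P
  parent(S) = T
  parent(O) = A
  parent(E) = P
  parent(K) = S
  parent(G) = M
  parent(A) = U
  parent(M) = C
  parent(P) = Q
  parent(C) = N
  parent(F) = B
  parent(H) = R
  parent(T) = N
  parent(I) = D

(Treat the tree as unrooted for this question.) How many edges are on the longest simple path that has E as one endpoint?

15

The node farthest from E is F (H also at distance 15), via E – P – Q – K – S – T – N – C – M – G – D – I – U – A – B – F — 15 edges.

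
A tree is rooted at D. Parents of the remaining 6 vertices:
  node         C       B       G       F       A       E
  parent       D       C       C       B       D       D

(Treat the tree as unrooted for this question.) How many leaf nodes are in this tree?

4

Exactly 4 nodes have a single neighbour: A, E, F, G.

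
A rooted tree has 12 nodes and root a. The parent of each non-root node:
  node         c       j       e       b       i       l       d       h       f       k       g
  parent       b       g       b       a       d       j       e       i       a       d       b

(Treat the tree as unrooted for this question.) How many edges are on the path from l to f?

Walking from l: l – j – g – b – a – f. Length 5.

5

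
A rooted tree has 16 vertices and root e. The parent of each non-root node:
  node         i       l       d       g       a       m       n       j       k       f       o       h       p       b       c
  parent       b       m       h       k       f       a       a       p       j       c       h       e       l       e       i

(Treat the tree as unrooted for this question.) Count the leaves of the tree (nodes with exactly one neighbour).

The leaves are d, g, n, o.
That is 4 leaves.

4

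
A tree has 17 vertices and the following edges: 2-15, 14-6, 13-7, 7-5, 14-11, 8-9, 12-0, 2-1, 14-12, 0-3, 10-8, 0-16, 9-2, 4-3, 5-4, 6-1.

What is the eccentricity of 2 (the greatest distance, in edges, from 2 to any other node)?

Distances from 2 peak at 10, attained at 13.
2–1–6–14–12–0–3–4–5–7–13

10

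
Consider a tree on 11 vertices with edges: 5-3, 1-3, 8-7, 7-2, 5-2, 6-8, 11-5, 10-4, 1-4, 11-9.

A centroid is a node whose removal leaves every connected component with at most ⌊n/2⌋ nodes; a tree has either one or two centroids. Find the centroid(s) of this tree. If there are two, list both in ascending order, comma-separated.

5

Removing 5 splits the tree into components of sizes 4, 4, 2; the largest is 4 ≤ ⌊11/2⌋ = 5.
Every other node leaves some component of size > 5, so the centroid is unique.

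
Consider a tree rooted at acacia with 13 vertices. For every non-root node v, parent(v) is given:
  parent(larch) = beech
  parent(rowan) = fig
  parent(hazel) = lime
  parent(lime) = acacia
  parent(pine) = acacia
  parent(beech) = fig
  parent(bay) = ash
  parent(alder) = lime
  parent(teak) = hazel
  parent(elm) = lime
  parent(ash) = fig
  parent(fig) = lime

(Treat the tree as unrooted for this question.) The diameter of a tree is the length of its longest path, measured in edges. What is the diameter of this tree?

5

BFS from teak reaches larch last, at distance 5; BFS from larch confirms no node is farther.
Path: teak–hazel–lime–fig–beech–larch.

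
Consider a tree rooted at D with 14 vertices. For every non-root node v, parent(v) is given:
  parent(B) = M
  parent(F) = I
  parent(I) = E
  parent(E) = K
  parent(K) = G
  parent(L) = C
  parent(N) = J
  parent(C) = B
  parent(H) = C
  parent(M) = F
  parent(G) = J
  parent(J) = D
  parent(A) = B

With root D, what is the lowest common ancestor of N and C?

J

Path N→root: N J D; path C→root: C B M F I E K G J D.
First common node: J.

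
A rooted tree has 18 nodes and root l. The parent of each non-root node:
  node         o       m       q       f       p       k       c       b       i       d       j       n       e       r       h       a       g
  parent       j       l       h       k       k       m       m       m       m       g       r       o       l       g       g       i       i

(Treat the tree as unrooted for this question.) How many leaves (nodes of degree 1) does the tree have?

The leaves are a, b, c, d, e, f, n, p, q.
That is 9 leaves.

9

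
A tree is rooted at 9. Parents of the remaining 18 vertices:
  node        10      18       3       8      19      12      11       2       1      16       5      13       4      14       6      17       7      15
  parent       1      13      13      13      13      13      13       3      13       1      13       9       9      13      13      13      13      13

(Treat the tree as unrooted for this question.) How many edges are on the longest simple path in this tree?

BFS from 10 reaches 2 last, at distance 4; BFS from 2 confirms no node is farther.
Path: 10 – 1 – 13 – 3 – 2.

4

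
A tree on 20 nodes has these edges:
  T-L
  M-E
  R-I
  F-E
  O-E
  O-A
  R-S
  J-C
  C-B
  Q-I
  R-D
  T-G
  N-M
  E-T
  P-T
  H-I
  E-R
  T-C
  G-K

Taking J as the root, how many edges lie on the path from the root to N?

Path from J to N: J – C – T – E – M – N, which has 5 edges.

5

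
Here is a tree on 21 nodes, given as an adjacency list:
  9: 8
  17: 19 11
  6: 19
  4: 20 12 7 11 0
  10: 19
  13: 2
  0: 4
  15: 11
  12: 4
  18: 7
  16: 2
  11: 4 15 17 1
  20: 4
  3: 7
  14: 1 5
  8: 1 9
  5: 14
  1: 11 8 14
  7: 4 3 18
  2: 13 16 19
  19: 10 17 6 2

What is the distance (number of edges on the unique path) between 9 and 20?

9 - 8 - 1 - 11 - 4 - 20: 5 edges.

5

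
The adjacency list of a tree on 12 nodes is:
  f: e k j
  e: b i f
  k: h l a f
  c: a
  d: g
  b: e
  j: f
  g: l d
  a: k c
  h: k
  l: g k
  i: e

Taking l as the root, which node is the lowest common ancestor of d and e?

l

Path d→root: d g l; path e→root: e f k l.
First common node: l.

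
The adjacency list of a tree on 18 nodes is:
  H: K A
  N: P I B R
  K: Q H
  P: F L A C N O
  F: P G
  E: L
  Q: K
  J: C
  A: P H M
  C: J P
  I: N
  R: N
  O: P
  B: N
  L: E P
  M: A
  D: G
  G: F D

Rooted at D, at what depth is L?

D–G–F–P–L — 4 edges.

4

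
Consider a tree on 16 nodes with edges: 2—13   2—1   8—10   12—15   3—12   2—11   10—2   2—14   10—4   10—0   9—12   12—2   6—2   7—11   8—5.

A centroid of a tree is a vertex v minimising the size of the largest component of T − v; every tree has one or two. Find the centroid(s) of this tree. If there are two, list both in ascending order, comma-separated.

Delete 2: the remaining components have sizes 5, 4, 2, 1, 1, 1, 1. Max 5 ≤ 8, so 2 is a centroid.
No neighbour of 2 does as well, so 2 is the unique centroid.

2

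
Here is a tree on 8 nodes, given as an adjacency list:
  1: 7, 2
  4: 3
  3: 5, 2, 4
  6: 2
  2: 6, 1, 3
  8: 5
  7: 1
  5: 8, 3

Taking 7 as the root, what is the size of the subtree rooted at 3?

4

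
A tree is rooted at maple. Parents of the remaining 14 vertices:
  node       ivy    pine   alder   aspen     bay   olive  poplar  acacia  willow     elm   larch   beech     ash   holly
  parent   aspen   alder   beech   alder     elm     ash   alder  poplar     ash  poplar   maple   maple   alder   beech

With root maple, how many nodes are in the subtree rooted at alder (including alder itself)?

11

The subtree rooted at alder contains: alder, ash, poplar, pine, aspen, willow, olive, elm, acacia, ivy, bay — 11 nodes.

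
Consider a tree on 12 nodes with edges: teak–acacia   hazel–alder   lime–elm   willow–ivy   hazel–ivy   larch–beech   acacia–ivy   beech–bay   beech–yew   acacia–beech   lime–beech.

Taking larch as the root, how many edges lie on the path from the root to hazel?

Climbing from hazel to the root: hazel – ivy – acacia – beech – larch. That's 4 steps.

4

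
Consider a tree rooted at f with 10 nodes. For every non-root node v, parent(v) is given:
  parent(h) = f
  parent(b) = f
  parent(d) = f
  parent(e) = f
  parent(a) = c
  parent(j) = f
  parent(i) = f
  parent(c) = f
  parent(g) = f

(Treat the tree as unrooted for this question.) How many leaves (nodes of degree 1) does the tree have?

Exactly 8 nodes have a single neighbour: a, b, d, e, g, h, i, j.

8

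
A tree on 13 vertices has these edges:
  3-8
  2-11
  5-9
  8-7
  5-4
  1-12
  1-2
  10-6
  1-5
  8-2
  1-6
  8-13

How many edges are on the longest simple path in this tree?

5

BFS from 3 reaches 10 last, at distance 5; BFS from 10 confirms no node is farther.
Path: 3–8–2–1–6–10.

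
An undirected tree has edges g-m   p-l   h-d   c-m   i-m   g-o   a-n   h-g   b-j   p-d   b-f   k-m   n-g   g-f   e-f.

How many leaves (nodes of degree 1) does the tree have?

8

The leaves are a, c, e, i, j, k, l, o.
That is 8 leaves.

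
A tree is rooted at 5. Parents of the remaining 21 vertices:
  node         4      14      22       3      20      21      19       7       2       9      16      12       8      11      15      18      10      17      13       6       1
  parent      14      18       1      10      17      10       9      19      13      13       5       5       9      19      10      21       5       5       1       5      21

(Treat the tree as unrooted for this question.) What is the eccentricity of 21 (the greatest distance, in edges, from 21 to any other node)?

5

A farthest node from 21 is 11 (7 also at distance 5).
The path 21 – 1 – 13 – 9 – 19 – 11 has 5 edges.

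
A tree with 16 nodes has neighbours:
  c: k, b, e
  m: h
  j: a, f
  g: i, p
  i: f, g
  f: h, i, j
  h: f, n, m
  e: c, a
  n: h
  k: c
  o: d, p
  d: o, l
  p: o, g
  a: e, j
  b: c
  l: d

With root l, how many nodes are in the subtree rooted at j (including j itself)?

j's subtree: {j, a, e, c, b, k}, size 6.

6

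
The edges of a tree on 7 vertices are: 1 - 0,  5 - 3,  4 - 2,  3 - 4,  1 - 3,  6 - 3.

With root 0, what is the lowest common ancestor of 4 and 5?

3

Ancestors of 4 (toward the root): 4, 3, 1, 0.
Ancestors of 5: 5, 3, 1, 0.
The deepest node appearing in both lists is 3.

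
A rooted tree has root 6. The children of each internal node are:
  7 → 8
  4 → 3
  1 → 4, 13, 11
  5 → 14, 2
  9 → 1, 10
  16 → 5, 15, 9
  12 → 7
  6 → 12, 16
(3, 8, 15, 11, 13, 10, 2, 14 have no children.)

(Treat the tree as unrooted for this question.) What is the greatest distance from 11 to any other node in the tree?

7

A farthest node from 11 is 8.
The path 11 – 1 – 9 – 16 – 6 – 12 – 7 – 8 has 7 edges.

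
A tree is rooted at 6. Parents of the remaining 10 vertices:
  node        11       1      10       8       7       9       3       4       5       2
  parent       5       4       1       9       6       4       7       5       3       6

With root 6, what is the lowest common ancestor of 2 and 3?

6

2's ancestor chain is 2, 6 and 3's is 3, 7, 6; they first meet at 6.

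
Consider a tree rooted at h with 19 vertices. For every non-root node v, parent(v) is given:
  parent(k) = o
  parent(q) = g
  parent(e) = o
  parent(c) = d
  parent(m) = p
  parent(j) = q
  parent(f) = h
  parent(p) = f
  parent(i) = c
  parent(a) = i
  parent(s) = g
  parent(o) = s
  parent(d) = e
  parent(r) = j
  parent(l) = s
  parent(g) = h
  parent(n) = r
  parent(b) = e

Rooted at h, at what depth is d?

5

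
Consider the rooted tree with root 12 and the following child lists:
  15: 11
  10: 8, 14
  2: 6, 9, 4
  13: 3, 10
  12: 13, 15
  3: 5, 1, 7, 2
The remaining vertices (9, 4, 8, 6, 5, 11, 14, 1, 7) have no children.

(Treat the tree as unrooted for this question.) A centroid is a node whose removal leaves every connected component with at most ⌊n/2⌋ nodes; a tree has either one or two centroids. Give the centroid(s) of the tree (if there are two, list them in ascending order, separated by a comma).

If 3 is removed the pieces have sizes 7, 4, 1, 1, 1, all ≤ ⌊15/2⌋ = 7.
No neighbour of 3 does as well, so 3 is the unique centroid.

3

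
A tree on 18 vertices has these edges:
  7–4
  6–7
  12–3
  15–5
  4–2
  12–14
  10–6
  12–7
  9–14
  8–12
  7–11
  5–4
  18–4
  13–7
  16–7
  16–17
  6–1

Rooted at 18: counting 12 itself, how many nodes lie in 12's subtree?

12's subtree: {12, 14, 8, 3, 9}, size 5.

5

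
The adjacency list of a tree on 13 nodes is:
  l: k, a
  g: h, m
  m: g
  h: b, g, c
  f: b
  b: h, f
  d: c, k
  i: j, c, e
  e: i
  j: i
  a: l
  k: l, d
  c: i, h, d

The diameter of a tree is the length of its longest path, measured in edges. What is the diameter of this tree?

A longest path is a - l - k - d - c - h - b - f, with 7 edges.

7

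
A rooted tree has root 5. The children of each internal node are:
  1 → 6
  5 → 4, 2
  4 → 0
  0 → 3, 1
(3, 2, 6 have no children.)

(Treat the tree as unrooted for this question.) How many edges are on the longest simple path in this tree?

5

Starting from 6, a farthest node is 2 at distance 5.
One longest path: 6-1-0-4-5-2.
So the diameter is 5.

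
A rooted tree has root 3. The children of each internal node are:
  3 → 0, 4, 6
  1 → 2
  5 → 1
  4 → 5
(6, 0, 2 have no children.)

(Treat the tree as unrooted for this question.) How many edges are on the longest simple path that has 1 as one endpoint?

The node farthest from 1 is 6 (0 also at distance 4), via 1 – 5 – 4 – 3 – 6 — 4 edges.

4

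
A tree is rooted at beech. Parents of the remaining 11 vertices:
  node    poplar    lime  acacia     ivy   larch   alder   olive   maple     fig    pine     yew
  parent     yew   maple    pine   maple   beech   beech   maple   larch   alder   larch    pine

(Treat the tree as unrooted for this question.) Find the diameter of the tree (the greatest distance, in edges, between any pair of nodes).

6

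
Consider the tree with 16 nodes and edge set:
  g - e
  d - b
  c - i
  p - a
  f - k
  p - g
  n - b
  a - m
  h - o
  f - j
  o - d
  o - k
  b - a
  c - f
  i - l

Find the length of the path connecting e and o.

Walking from e: e - g - p - a - b - d - o. Length 6.

6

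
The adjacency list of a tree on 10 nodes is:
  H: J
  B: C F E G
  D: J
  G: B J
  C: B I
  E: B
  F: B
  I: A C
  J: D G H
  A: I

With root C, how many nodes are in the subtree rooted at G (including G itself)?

Descendants of G (including itself): G, J, D, H. That's 4.

4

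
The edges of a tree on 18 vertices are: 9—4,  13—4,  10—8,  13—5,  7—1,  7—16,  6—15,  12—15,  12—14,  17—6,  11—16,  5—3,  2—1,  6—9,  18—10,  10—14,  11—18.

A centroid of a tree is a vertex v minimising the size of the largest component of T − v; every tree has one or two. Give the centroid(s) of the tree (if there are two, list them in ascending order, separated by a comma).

12, 14

Removing 14 splits the tree into components of sizes 9, 8; the largest is 9 ≤ ⌊18/2⌋ = 9.
12 is adjacent to 14 and is also a centroid (the largest component after removing it is likewise 9).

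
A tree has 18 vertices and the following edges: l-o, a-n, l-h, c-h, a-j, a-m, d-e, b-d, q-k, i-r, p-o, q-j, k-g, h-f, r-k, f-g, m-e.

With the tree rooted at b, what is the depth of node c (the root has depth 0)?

11

b – d – e – m – a – j – q – k – g – f – h – c — 11 edges.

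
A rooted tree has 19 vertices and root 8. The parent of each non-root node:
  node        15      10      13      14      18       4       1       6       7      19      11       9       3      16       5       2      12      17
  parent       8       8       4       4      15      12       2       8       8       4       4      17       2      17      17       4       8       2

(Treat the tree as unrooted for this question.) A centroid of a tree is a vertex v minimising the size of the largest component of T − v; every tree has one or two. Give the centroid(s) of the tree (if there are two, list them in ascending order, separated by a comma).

4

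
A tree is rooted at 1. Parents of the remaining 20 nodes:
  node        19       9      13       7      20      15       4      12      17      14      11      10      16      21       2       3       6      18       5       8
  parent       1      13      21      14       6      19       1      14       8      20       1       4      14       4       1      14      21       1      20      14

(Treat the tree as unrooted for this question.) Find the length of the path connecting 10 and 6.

3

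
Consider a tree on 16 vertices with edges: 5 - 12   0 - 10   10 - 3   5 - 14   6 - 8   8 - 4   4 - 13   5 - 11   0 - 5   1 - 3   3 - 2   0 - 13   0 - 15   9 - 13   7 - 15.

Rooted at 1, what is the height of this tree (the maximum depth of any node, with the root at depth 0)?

7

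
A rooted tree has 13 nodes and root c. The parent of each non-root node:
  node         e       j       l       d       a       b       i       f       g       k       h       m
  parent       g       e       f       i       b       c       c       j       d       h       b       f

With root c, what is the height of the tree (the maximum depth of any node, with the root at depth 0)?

7

A deepest node is m, reached by c-i-d-g-e-j-f-m.
That path has 7 edges, so the height is 7.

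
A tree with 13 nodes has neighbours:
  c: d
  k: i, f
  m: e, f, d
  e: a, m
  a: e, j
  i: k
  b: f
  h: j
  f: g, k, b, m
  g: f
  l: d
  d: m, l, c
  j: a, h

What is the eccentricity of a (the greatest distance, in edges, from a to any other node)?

5

Distances from a peak at 5, attained at i.
a–e–m–f–k–i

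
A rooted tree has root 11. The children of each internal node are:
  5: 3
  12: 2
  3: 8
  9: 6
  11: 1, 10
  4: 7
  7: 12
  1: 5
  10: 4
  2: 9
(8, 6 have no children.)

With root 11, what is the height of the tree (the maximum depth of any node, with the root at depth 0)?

6 sits deepest: 11 – 10 – 4 – 7 – 12 – 2 – 9 – 6 — 7 edges from the root.

7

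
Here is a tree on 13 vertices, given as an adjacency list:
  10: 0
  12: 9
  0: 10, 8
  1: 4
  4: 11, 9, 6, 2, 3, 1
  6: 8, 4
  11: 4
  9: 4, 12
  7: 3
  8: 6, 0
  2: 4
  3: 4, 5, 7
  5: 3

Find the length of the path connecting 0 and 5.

5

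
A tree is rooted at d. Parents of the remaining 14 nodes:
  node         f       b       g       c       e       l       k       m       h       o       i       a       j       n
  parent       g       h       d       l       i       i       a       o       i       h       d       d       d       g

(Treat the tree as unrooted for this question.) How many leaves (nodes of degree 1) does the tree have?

Exactly 8 nodes have a single neighbour: b, c, e, f, j, k, m, n.

8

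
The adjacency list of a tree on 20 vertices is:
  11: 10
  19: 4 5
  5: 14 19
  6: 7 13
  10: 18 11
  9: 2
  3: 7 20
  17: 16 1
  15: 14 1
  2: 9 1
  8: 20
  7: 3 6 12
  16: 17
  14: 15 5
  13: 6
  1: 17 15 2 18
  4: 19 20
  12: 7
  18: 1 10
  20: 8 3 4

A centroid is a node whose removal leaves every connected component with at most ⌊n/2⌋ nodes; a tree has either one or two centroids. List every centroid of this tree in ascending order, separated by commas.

5, 14

Delete 14: the remaining components have sizes 10, 9. Max 10 ≤ 10, so 14 is a centroid.
Its neighbour 5 also leaves a largest component of size 10, so both are centroids.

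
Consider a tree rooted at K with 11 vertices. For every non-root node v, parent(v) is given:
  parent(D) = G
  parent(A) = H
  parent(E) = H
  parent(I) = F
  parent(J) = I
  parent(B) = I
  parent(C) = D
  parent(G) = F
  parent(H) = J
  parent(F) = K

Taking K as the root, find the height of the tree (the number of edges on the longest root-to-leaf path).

5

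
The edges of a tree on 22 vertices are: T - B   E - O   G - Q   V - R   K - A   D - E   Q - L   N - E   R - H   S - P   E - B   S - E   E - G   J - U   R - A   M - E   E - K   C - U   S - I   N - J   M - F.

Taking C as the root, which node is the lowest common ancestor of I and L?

E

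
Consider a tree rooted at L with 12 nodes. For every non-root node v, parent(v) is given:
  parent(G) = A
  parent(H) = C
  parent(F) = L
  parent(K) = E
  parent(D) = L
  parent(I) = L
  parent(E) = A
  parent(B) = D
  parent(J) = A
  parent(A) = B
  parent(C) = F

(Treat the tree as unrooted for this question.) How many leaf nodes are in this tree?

The leaves are G, H, I, J, K.
That is 5 leaves.

5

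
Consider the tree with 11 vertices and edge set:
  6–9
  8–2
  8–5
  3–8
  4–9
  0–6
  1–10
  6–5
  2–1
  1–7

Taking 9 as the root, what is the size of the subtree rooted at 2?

4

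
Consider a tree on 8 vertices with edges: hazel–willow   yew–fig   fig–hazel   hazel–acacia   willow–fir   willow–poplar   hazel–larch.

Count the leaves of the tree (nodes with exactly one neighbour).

Degree-1 nodes: acacia, fir, larch, poplar, yew — 5 of them.

5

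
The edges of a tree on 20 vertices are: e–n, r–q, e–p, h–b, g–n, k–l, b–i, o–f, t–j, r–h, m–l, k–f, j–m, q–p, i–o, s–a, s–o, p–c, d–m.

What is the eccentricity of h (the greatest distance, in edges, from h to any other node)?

9

The node farthest from h is t, via h – b – i – o – f – k – l – m – j – t — 9 edges.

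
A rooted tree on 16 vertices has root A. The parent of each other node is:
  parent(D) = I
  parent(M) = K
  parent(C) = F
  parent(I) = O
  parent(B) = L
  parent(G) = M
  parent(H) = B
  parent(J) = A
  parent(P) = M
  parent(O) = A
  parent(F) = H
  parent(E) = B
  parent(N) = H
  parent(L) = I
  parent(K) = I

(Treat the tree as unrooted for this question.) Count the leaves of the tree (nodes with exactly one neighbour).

7

Degree-1 nodes: C, D, E, G, J, N, P — 7 of them.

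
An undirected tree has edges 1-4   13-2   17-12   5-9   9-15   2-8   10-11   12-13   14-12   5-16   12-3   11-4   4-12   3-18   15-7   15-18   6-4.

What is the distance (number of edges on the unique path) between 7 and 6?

6

7 - 15 - 18 - 3 - 12 - 4 - 6: 6 edges.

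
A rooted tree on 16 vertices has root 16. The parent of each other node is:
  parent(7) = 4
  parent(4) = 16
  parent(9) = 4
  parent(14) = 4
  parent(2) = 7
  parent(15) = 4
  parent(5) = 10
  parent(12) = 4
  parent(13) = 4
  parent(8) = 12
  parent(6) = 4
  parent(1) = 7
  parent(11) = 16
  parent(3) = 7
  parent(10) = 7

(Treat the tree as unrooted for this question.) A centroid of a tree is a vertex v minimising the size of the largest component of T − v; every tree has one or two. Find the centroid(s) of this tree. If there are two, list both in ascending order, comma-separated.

4

Removing 4 splits the tree into components of sizes 6, 2, 2, 1, 1, 1, 1, 1; the largest is 6 ≤ ⌊16/2⌋ = 8.
No neighbour of 4 does as well, so 4 is the unique centroid.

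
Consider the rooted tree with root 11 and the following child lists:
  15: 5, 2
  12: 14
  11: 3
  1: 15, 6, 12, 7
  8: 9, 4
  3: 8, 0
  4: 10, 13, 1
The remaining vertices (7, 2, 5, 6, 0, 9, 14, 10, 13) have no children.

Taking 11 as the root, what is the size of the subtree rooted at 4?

4's subtree: {4, 1, 10, 13, 7, 12, 15, 6, 14, 5, 2}, size 11.

11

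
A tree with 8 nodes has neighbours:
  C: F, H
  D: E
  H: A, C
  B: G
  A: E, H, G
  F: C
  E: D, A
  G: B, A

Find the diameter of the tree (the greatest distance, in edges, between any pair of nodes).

5

Starting from F, a farthest node is D at distance 5.
One longest path: F – C – H – A – E – D.
So the diameter is 5.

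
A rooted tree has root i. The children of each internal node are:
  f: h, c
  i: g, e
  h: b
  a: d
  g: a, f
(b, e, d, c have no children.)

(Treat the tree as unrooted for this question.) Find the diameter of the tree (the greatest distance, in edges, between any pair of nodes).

5

Starting from b, a farthest node is e at distance 5.
One longest path: b-h-f-g-i-e.
So the diameter is 5.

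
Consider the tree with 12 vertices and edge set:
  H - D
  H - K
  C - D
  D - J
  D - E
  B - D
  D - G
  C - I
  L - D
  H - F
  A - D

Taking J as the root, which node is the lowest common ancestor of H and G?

D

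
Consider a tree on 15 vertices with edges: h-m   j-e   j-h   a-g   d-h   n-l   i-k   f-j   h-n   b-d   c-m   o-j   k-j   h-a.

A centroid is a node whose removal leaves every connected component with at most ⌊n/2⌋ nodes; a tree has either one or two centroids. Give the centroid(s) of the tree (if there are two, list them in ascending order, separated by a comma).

Removing h splits the tree into components of sizes 6, 2, 2, 2, 2; the largest is 6 ≤ ⌊15/2⌋ = 7.
Every other node leaves some component of size > 7, so the centroid is unique.

h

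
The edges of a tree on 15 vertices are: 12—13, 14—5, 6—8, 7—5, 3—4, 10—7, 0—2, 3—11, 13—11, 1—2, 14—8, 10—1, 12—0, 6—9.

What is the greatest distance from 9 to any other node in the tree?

A farthest node from 9 is 4.
The path 9-6-8-14-5-7-10-1-2-0-12-13-11-3-4 has 14 edges.

14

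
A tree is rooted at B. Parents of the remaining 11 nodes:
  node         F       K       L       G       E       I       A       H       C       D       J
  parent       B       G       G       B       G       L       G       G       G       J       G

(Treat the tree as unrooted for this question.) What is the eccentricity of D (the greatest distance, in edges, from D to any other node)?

The node farthest from D is I (F also at distance 4), via D – J – G – L – I — 4 edges.

4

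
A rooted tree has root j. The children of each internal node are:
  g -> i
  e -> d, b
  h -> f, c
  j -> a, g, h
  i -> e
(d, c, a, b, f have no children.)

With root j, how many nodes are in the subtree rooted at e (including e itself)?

Descendants of e (including itself): e, b, d. That's 3.

3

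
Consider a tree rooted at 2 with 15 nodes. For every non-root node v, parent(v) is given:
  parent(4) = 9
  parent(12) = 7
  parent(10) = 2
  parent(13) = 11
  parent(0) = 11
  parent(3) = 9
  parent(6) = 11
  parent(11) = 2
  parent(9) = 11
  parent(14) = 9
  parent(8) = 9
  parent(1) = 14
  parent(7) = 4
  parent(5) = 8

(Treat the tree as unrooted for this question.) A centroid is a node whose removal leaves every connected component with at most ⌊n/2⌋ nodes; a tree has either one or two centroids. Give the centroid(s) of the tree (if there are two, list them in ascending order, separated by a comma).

9

Delete 9: the remaining components have sizes 6, 3, 2, 2, 1. Max 6 ≤ 7, so 9 is a centroid.
No neighbour of 9 does as well, so 9 is the unique centroid.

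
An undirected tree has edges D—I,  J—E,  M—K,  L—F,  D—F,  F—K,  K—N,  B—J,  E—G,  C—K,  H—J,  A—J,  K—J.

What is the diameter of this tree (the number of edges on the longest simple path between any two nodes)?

6

A longest path is G-E-J-K-F-D-I, with 6 edges.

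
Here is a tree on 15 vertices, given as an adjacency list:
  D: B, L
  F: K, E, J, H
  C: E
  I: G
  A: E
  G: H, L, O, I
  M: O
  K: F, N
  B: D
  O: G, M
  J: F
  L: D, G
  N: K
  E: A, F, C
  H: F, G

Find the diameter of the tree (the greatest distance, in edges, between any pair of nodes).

7

Starting from A, a farthest node is B at distance 7.
One longest path: A – E – F – H – G – L – D – B.
So the diameter is 7.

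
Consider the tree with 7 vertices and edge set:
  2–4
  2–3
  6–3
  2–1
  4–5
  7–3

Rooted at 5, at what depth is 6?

Climbing from 6 to the root: 6 – 3 – 2 – 4 – 5. That's 4 steps.

4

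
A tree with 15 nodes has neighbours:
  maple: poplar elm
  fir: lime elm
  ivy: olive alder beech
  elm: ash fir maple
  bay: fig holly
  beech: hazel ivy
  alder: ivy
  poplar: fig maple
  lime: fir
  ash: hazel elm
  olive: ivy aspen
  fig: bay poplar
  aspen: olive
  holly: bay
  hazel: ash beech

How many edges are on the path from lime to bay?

6

lime–fir–elm–maple–poplar–fig–bay: 6 edges.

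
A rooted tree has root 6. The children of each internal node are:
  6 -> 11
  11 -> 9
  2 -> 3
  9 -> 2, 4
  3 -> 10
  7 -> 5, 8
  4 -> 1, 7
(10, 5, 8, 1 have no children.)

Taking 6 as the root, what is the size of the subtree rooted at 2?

3

Descendants of 2 (including itself): 2, 3, 10. That's 3.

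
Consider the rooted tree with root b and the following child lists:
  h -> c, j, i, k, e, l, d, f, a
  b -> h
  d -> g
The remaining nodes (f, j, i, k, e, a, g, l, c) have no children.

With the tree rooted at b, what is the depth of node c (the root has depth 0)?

Path from b to c: b–h–c, which has 2 edges.

2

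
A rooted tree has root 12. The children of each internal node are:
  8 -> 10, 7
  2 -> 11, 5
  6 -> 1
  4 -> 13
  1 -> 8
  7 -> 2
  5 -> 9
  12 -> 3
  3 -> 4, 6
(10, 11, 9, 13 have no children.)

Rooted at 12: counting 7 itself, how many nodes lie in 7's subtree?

5

Descendants of 7 (including itself): 7, 2, 5, 11, 9. That's 5.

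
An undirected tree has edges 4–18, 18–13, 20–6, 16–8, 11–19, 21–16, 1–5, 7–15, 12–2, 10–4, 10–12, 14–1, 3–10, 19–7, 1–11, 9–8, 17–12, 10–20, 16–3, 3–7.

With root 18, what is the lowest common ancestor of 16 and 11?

3

16's ancestor chain is 16, 3, 10, 4, 18 and 11's is 11, 19, 7, 3, 10, 4, 18; they first meet at 3.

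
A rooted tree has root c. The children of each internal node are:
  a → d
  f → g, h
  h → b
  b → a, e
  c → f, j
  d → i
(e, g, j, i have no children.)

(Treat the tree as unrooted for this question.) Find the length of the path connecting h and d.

h–b–a–d: 3 edges.

3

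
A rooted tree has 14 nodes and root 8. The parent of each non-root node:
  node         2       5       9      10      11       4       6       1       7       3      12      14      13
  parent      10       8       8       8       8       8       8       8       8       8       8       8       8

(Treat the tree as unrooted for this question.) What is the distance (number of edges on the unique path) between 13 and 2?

3

Walking from 13: 13 – 8 – 10 – 2. Length 3.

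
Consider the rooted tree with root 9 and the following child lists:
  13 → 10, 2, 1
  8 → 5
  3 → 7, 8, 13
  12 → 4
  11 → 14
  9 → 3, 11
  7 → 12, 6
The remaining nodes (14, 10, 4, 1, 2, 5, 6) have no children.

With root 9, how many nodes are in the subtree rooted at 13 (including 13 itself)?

4

13's subtree: {13, 1, 2, 10}, size 4.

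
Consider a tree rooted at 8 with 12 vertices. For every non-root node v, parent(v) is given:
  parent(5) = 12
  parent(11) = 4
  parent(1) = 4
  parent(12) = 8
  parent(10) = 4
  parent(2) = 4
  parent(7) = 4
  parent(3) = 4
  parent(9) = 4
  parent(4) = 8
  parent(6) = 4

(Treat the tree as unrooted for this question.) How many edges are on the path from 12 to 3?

The path is 12–8–4–3, which has 3 edges.

3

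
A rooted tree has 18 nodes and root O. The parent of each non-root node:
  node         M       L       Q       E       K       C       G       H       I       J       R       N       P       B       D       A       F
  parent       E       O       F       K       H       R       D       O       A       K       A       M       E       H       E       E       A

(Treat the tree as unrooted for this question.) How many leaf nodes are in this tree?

9

The leaves are B, C, G, I, J, L, N, P, Q.
That is 9 leaves.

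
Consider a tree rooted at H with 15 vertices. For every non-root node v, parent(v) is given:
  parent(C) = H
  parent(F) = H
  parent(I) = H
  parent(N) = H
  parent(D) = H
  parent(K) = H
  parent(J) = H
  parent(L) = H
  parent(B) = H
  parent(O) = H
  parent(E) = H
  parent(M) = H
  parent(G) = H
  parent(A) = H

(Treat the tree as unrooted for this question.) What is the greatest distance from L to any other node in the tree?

The node farthest from L is N (E, J, G, I, K, F, D, C, A, O, B, M also at distance 2), via L–H–N — 2 edges.

2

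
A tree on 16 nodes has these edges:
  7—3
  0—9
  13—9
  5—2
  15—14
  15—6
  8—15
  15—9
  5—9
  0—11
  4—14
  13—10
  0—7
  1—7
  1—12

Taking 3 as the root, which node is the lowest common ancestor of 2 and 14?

9

Path 2→root: 2 5 9 0 7 3; path 14→root: 14 15 9 0 7 3.
First common node: 9.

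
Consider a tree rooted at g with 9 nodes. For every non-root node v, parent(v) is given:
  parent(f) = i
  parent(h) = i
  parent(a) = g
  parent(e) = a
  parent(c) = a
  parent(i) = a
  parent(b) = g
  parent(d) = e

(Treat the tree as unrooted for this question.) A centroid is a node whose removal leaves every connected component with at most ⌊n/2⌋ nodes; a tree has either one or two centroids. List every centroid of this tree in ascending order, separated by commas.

a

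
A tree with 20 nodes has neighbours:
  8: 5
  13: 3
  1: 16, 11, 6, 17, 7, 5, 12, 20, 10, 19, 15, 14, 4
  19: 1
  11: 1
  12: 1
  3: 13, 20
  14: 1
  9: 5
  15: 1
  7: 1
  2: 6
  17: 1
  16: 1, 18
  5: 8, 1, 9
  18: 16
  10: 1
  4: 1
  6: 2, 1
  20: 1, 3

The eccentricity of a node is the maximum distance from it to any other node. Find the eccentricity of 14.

The node farthest from 14 is 13, via 14–1–20–3–13 — 4 edges.

4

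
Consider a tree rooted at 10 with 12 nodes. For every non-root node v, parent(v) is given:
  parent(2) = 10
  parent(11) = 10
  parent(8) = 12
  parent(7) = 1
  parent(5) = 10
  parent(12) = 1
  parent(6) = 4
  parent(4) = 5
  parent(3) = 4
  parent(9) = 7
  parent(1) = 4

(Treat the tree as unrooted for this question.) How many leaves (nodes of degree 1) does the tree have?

6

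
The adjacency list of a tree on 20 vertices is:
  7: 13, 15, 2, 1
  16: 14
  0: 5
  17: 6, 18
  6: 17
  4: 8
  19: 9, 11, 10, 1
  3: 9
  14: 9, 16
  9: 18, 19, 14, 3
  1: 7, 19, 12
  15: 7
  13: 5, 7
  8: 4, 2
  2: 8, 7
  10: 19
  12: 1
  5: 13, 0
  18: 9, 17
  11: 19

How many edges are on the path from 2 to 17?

The path is 2 - 7 - 1 - 19 - 9 - 18 - 17, which has 6 edges.

6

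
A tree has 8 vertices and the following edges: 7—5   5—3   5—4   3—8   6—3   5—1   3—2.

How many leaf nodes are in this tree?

Exactly 6 nodes have a single neighbour: 1, 2, 4, 6, 7, 8.

6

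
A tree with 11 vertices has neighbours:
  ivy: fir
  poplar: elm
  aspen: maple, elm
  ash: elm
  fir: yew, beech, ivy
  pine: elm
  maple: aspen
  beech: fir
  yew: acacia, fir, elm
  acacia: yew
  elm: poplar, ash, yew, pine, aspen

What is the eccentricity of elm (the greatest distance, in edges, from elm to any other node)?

A farthest node from elm is ivy (beech also at distance 3).
The path elm – yew – fir – ivy has 3 edges.

3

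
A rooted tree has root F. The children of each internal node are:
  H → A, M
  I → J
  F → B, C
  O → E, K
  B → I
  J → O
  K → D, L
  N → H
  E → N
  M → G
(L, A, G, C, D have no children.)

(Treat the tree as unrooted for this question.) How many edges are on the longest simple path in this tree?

A longest path is G-M-H-N-E-O-J-I-B-F-C, with 10 edges.

10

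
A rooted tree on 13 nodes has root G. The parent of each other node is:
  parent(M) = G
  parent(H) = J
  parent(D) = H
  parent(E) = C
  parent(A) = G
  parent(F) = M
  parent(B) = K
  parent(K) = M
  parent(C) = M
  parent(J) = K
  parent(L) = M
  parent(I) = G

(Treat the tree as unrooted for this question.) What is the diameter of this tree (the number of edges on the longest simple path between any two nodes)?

6

A longest path is D-H-J-K-M-C-E, with 6 edges.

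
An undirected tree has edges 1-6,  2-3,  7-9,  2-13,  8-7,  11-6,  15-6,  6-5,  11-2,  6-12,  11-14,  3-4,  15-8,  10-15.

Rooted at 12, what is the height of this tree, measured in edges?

5

A deepest node is 4, reached by 12 → 6 → 11 → 2 → 3 → 4.
That path has 5 edges, so the height is 5.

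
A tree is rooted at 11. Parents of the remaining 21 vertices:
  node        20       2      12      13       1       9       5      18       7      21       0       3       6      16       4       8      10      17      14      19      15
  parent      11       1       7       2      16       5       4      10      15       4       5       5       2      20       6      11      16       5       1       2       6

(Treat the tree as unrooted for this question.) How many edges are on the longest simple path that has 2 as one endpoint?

Distances from 2 peak at 5, attained at 8.
2-1-16-20-11-8

5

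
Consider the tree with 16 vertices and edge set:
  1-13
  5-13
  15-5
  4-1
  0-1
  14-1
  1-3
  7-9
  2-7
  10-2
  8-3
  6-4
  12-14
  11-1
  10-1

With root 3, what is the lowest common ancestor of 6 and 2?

1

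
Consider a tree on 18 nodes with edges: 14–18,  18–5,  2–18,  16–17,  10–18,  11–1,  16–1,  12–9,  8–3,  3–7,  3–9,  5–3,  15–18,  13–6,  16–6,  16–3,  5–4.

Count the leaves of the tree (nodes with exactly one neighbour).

11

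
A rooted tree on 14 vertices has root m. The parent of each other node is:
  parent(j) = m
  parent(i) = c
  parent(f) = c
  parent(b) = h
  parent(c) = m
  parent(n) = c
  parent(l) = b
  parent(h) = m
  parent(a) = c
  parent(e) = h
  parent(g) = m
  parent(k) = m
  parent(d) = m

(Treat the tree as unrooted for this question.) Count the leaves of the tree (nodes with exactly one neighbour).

The leaves are a, d, e, f, g, i, j, k, l, n.
That is 10 leaves.

10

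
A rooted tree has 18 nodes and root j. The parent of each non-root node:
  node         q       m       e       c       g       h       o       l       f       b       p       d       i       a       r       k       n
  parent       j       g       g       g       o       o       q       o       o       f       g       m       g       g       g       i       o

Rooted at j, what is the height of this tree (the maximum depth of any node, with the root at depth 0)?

The longest root-to-leaf path is j → q → o → g → i → k (5 edges).

5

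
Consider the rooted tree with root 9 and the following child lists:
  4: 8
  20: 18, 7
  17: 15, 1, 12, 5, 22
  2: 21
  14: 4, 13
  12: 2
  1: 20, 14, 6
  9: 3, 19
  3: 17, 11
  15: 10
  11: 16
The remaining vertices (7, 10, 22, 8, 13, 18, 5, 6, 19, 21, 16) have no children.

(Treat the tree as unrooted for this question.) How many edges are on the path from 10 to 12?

Walking from 10: 10 - 15 - 17 - 12. Length 3.

3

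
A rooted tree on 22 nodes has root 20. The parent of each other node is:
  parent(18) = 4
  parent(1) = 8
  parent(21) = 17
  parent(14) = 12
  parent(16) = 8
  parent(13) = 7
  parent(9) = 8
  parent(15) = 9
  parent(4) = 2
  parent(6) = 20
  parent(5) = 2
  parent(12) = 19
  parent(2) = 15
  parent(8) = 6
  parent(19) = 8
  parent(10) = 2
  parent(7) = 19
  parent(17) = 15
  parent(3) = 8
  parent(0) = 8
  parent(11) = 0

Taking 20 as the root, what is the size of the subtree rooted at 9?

9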